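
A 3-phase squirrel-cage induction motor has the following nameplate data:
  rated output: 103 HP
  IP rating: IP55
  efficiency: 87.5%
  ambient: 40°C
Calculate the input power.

87.8 kW

P_out = 103 × 746 = 76838 W
P_in = P_out/η = 76838/0.875 = 87815 W = 87.8 kW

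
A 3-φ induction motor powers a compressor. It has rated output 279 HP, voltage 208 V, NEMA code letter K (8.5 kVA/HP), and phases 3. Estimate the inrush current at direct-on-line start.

6580 A

S_LR = 8.5 × 279 = 2371.5 kVA
I_LR = S_LR/(√3·V_L) = 2371500/(1.732×208) = 6580 A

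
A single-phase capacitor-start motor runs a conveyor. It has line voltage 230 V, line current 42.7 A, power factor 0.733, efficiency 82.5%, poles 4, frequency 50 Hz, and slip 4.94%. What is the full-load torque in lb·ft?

29.3 lb·ft

P_in = V·I·cosφ = 230 × 42.7 × 0.733 = 7199 W
P_out = η·P_in = 0.825 × 7199 = 5939 W
n_s = 120×50/4 = 1500 rpm; n = 1500×(1−0.0494) = 1426 rpm
ω = 2π×1426/60 = 149.3 rad/s
τ = P_out/ω = 5939/149.3 = 39.78 N·m
In lb·ft: 39.78/1.356 = 29.3 lb·ft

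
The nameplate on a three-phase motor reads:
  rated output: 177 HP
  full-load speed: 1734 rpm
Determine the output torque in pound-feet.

536 lb·ft

P_out = 177 × 746 = 132042 W
ω = 2π × 1734/60 = 181.6 rad/s
τ = P_out/ω = 132042/181.6 = 727.1 N·m
In lb·ft: 727.1/1.356 = 536 lb·ft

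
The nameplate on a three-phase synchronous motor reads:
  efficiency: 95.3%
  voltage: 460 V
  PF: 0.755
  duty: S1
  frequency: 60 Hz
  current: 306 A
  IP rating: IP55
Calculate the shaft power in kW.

P_in = √3·V·I·cosφ = 1.732 × 460 × 306 × 0.755 = 184066 W
P_out = η·P_in = 0.953 × 184066 = 175415 W

175 kW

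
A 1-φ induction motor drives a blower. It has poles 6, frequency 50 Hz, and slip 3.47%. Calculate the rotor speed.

965 rpm

n_s = 120f/p = 120×50/6 = 1000 rpm
n = n_s(1 − s) = 1000 × (1 − 0.0347) = 965 rpm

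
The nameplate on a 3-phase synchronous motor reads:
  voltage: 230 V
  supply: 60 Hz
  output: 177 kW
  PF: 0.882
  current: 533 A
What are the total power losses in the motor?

P_in = √3·V·I·cosφ = 1.732×230×533×0.882 = 187271 W
P_out = 177000 W
Losses = P_in − P_out = 187271 − 177000 = 10271 W

10.3 kW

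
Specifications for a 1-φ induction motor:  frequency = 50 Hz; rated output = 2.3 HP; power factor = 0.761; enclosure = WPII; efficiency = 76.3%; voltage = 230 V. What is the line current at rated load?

P_out = 2.3 × 746 = 1716 W
P_in = P_out / η = 1716 / 0.763 = 2249 W
I = P_in / (V·cosφ) = 2249 / (230 × 0.761) = 12.8 A

12.8 A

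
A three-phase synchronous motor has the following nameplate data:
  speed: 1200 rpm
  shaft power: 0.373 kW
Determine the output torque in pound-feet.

2.19 lb·ft

ω = 2π × 1200/60 = 125.7 rad/s
τ = P/ω = 373/125.7 = 2.967 N·m
In lb·ft: 2.967/1.356 = 2.19 lb·ft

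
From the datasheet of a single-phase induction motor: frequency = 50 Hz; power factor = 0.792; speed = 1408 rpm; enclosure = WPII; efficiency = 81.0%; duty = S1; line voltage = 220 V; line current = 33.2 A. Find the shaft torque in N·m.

31.8 N·m

P_in = V·I·cosφ = 220 × 33.2 × 0.792 = 5785 W
P_out = η·P_in = 0.81 × 5785 = 4686 W
n = 1408 rpm
ω = 2π×1408/60 = 147.4 rad/s
τ = P_out/ω = 4686/147.4 = 31.8 N·m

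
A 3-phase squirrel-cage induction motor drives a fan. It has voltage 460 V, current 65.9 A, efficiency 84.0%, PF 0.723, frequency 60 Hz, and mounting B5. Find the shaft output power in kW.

P_in = √3·V·I·cosφ = 1.732 × 460 × 65.9 × 0.723 = 37960 W
P_out = η·P_in = 0.84 × 37960 = 31886 W

31.9 kW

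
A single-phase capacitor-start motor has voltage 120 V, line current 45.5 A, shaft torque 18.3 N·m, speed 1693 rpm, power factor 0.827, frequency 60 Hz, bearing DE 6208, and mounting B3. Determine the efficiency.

71.9 %

ω = 2π × 1693/60 = 177.3 rad/s; P_out = τω = 18.3 × 177.3 = 3245 W
P_in = V·I·cosφ = 120 × 45.5 × 0.827 = 4515 W
η = P_out / P_in = 3245 / 4515 = 0.719 = 71.9%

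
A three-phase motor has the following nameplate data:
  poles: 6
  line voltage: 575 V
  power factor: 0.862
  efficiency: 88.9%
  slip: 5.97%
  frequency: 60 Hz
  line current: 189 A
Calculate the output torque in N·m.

1220 N·m

P_in = √3·V·I·cosφ = 1.732 × 575 × 189 × 0.862 = 162250 W
P_out = η·P_in = 0.889 × 162250 = 144240 W
n_s = 120×60/6 = 1200 rpm; n = 1200×(1−0.0597) = 1128 rpm
ω = 2π×1128/60 = 118.1 rad/s
τ = P_out/ω = 144240/118.1 = 1220 N·m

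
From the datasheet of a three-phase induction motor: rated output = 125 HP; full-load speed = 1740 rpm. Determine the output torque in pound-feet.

P_out = 125 × 746 = 93250 W
ω = 2π × 1740/60 = 182.2 rad/s
τ = P_out/ω = 93250/182.2 = 511.8 N·m
In lb·ft: 511.8/1.356 = 377 lb·ft

377 lb·ft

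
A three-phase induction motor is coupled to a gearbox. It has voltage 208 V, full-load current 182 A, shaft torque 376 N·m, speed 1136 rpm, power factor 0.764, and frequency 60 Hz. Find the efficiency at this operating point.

ω = 2π × 1136/60 = 119 rad/s; P_out = τω = 376 × 119 = 44744 W
P_in = √3·V_L·I_L·cosφ = 1.732 × 208 × 182 × 0.764 = 50093 W
η = P_out / P_in = 44744 / 50093 = 0.893 = 89.3%

89.3 %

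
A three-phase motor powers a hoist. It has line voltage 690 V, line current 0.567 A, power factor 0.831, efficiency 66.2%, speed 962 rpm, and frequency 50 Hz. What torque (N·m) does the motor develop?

P_in = √3·V·I·cosφ = 1.732 × 690 × 0.567 × 0.831 = 563 W
P_out = η·P_in = 0.662 × 563 = 373 W
n = 962 rpm
ω = 2π×962/60 = 100.7 rad/s
τ = P_out/ω = 373/100.7 = 3.7 N·m

3.7 N·m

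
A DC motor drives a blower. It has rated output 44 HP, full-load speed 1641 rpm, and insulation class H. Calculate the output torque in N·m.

191 N·m

P_out = 44 × 746 = 32824 W
ω = 2π × 1641/60 = 171.8 rad/s
τ = P_out/ω = 32824/171.8 = 191 N·m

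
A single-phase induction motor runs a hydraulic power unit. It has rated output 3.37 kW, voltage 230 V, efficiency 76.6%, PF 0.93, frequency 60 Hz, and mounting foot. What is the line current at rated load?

P_out = 3.37 kW = 3370 W
P_in = P_out / η = 3370 / 0.766 = 4399 W
I = P_in / (V·cosφ) = 4399 / (230 × 0.93) = 20.6 A

20.6 A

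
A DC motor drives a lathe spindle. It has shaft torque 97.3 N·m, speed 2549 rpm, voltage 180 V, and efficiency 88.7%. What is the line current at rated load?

ω = 2π×2549/60 = 266.9 rad/s; P_out = τω = 97.3 × 266.9 = 25969 W
P_in = P_out / η = 25969 / 0.887 = 29277 W
I = P_in / V = 29277 / 180 = 163 A

163 A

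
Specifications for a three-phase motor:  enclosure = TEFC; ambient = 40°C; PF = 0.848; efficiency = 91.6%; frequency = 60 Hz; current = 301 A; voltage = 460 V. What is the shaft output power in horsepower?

250 HP

P_in = √3·V·I·cosφ = 1.732 × 460 × 301 × 0.848 = 203361 W
P_out = η·P_in = 0.916 × 203361 = 186279 W
= 186279/746 = 250 HP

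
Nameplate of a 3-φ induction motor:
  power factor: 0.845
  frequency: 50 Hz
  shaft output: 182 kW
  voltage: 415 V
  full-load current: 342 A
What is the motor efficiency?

P_out = 182 kW = 182000 W
P_in = √3·V_L·I_L·cosφ = 1.732 × 415 × 342 × 0.845 = 207720 W
η = P_out / P_in = 182000 / 207720 = 0.876 = 87.6%

87.6 %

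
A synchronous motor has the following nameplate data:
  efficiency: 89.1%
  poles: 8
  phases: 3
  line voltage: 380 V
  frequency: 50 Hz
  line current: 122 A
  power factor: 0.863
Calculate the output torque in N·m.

786 N·m

P_in = √3·V·I·cosφ = 1.732 × 380 × 122 × 0.863 = 69295 W
P_out = η·P_in = 0.891 × 69295 = 61742 W
n = n_s = 120×50/8 = 750 rpm (synchronous)
ω = 2π×750/60 = 78.54 rad/s
τ = P_out/ω = 61742/78.54 = 786 N·m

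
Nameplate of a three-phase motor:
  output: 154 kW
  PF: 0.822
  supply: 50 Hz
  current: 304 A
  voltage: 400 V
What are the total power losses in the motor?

19100 W

P_in = √3·V·I·cosφ = 1.732×400×304×0.822 = 173122 W
P_out = 154000 W
Losses = P_in − P_out = 173122 − 154000 = 19122 W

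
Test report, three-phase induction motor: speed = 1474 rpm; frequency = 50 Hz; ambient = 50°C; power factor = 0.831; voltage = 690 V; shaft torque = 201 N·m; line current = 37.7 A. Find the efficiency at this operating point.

82.9 %

ω = 2π × 1474/60 = 154.4 rad/s; P_out = τω = 201 × 154.4 = 31034 W
P_in = √3·V_L·I_L·cosφ = 1.732 × 690 × 37.7 × 0.831 = 37440 W
η = P_out / P_in = 31034 / 37440 = 0.829 = 82.9%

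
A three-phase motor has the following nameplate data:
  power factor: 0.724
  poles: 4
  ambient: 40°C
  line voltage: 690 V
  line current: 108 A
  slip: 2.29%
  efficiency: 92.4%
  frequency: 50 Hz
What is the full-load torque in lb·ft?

415 lb·ft

P_in = √3·V·I·cosφ = 1.732 × 690 × 108 × 0.724 = 93446 W
P_out = η·P_in = 0.924 × 93446 = 86344 W
n_s = 120×50/4 = 1500 rpm; n = 1500×(1−0.0229) = 1466 rpm
ω = 2π×1466/60 = 153.5 rad/s
τ = P_out/ω = 86344/153.5 = 562.5 N·m
In lb·ft: 562.5/1.356 = 415 lb·ft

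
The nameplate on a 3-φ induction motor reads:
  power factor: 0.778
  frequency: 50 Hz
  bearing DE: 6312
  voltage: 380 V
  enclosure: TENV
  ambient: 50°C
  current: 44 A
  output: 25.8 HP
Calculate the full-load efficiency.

85.4 %

P_out = 25.8 × 746 = 19247 W
P_in = √3·V_L·I_L·cosφ = 1.732 × 380 × 44 × 0.778 = 22530 W
η = P_out / P_in = 19247 / 22530 = 0.854 = 85.4%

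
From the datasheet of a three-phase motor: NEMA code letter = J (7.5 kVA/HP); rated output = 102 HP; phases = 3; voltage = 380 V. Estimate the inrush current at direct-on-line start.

1160 A

S_LR = 7.5 × 102 = 765 kVA
I_LR = S_LR/(√3·V_L) = 765000/(1.732×380) = 1160 A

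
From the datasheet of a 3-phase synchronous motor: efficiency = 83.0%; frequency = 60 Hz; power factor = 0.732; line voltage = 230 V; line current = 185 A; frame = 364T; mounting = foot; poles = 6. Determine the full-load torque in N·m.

356 N·m

P_in = √3·V·I·cosφ = 1.732 × 230 × 185 × 0.732 = 53946 W
P_out = η·P_in = 0.83 × 53946 = 44775 W
n = n_s = 120×60/6 = 1200 rpm (synchronous)
ω = 2π×1200/60 = 125.7 rad/s
τ = P_out/ω = 44775/125.7 = 356 N·m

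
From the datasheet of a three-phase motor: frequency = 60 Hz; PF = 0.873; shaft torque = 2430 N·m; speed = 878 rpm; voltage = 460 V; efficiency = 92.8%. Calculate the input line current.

ω = 2π×878/60 = 91.94 rad/s; P_out = τω = 2430 × 91.94 = 223414 W
P_in = P_out / η = 223414 / 0.928 = 240748 W
I_L = P_in / (√3·V_L·cosφ) = 240748 / (1.732 × 460 × 0.873) = 346 A

346 A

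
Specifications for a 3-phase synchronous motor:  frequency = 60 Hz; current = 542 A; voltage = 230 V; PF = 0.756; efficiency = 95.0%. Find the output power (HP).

208 HP

P_in = √3·V·I·cosφ = 1.732 × 230 × 542 × 0.756 = 163229 W
P_out = η·P_in = 0.95 × 163229 = 155068 W
= 155068/746 = 208 HP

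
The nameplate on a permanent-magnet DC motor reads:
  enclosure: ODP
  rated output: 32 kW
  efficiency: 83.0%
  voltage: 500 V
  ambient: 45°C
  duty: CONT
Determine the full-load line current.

77.1 A

P_out = 32 kW = 32000 W
P_in = P_out / η = 32000 / 0.830 = 38554 W
I = P_in / V = 38554 / 500 = 77.1 A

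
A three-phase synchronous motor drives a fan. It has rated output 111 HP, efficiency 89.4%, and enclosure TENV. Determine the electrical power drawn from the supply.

92.6 kW

P_out = 111 × 746 = 82806 W
P_in = P_out/η = 82806/0.894 = 92624 W = 92.6 kW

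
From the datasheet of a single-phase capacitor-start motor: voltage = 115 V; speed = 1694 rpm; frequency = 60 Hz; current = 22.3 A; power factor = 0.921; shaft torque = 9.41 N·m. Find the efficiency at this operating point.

ω = 2π × 1694/60 = 177.4 rad/s; P_out = τω = 9.41 × 177.4 = 1669 W
P_in = V·I·cosφ = 115 × 22.3 × 0.921 = 2362 W
η = P_out / P_in = 1669 / 2362 = 0.707 = 70.7%

70.7 %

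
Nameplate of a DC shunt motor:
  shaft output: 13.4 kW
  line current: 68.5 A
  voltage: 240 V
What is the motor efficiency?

81.5 %

P_out = 13.4 kW = 13400 W
P_in = V·I = 240 × 68.5 = 16440 W
η = P_out / P_in = 13400 / 16440 = 0.815 = 81.5%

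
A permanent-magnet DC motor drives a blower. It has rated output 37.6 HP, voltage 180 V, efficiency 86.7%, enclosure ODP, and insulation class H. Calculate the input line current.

P_out = 37.6 × 746 = 28050 W
P_in = P_out / η = 28050 / 0.867 = 32353 W
I = P_in / V = 32353 / 180 = 180 A

180 A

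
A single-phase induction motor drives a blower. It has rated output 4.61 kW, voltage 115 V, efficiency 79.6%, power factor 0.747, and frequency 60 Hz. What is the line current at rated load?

P_out = 4.61 kW = 4610 W
P_in = P_out / η = 4610 / 0.796 = 5791 W
I = P_in / (V·cosφ) = 5791 / (115 × 0.747) = 67.4 A

67.4 A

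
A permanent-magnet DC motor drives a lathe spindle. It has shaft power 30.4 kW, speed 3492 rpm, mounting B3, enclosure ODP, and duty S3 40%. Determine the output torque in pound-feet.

61.3 lb·ft

ω = 2π × 3492/60 = 365.7 rad/s
τ = P/ω = 30400/365.7 = 83.13 N·m
In lb·ft: 83.13/1.356 = 61.3 lb·ft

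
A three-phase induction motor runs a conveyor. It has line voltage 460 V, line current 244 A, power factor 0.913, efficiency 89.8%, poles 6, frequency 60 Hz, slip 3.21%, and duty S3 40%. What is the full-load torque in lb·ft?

P_in = √3·V·I·cosφ = 1.732 × 460 × 244 × 0.913 = 177487 W
P_out = η·P_in = 0.898 × 177487 = 159383 W
n_s = 120×60/6 = 1200 rpm; n = 1200×(1−0.0321) = 1161 rpm
ω = 2π×1161/60 = 121.6 rad/s
τ = P_out/ω = 159383/121.6 = 1311 N·m
In lb·ft: 1311/1.356 = 967 lb·ft

967 lb·ft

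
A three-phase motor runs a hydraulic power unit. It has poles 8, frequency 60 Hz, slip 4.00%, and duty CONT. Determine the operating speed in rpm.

n_s = 120f/p = 120×60/8 = 900 rpm
n = n_s(1 − s) = 900 × (1 − 0.04) = 864 rpm

864 rpm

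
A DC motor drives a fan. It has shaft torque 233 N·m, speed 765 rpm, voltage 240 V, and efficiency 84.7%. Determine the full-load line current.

91.8 A

ω = 2π×765/60 = 80.11 rad/s; P_out = τω = 233 × 80.11 = 18666 W
P_in = P_out / η = 18666 / 0.847 = 22038 W
I = P_in / V = 22038 / 240 = 91.8 A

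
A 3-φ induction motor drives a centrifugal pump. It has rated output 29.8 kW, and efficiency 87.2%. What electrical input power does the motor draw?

34.2 kW

P_out = 29800 W
P_in = P_out/η = 29800/0.872 = 34174 W = 34.2 kW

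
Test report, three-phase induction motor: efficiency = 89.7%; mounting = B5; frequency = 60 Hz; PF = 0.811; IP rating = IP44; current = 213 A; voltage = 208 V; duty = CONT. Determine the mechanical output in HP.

74.8 HP

P_in = √3·V·I·cosφ = 1.732 × 208 × 213 × 0.811 = 62232 W
P_out = η·P_in = 0.897 × 62232 = 55822 W
= 55822/746 = 74.8 HP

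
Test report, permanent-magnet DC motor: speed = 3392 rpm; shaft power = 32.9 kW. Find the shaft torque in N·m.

ω = 2π × 3392/60 = 355.2 rad/s
τ = P/ω = 32900/355.2 = 92.6 N·m

92.6 N·m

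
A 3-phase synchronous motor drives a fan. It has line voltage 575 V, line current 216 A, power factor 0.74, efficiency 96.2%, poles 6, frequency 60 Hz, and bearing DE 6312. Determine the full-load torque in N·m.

1220 N·m

P_in = √3·V·I·cosφ = 1.732 × 575 × 216 × 0.74 = 159185 W
P_out = η·P_in = 0.962 × 159185 = 153136 W
n = n_s = 120×60/6 = 1200 rpm (synchronous)
ω = 2π×1200/60 = 125.7 rad/s
τ = P_out/ω = 153136/125.7 = 1220 N·m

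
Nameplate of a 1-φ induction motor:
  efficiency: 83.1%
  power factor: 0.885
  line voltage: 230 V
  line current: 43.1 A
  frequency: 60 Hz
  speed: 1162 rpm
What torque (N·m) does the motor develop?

59.9 N·m

P_in = V·I·cosφ = 230 × 43.1 × 0.885 = 8773 W
P_out = η·P_in = 0.831 × 8773 = 7290 W
n = 1162 rpm
ω = 2π×1162/60 = 121.7 rad/s
τ = P_out/ω = 7290/121.7 = 59.9 N·m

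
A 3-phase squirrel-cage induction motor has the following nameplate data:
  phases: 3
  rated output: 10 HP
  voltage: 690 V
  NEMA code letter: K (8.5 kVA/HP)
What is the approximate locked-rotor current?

71.1 A

S_LR = 8.5 × 10 = 85 kVA
I_LR = S_LR/(√3·V_L) = 85000/(1.732×690) = 71.1 A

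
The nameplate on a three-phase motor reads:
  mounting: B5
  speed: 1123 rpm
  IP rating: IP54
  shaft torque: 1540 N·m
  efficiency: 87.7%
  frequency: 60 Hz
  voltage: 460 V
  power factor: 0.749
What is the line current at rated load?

ω = 2π×1123/60 = 117.6 rad/s; P_out = τω = 1540 × 117.6 = 181104 W
P_in = P_out / η = 181104 / 0.877 = 206504 W
I_L = P_in / (√3·V_L·cosφ) = 206504 / (1.732 × 460 × 0.749) = 346 A

346 A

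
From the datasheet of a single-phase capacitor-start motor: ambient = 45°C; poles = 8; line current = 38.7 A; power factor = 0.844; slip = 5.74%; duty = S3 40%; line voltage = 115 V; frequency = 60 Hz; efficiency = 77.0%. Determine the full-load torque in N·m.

32.6 N·m

P_in = V·I·cosφ = 115 × 38.7 × 0.844 = 3756 W
P_out = η·P_in = 0.77 × 3756 = 2892 W
n_s = 120×60/8 = 900 rpm; n = 900×(1−0.0574) = 848 rpm
ω = 2π×848/60 = 88.8 rad/s
τ = P_out/ω = 2892/88.8 = 32.6 N·m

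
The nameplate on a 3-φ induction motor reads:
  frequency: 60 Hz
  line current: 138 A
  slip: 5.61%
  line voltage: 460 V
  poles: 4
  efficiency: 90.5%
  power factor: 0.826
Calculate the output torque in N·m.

P_in = √3·V·I·cosφ = 1.732 × 460 × 138 × 0.826 = 90817 W
P_out = η·P_in = 0.905 × 90817 = 82189 W
n_s = 120×60/4 = 1800 rpm; n = 1800×(1−0.0561) = 1699 rpm
ω = 2π×1699/60 = 177.9 rad/s
τ = P_out/ω = 82189/177.9 = 462 N·m

462 N·m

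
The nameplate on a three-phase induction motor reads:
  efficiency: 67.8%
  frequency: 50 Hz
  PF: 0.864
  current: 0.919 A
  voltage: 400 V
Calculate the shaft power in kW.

0.373 kW

P_in = √3·V·I·cosφ = 1.732 × 400 × 0.919 × 0.864 = 550 W
P_out = η·P_in = 0.678 × 550 = 373 W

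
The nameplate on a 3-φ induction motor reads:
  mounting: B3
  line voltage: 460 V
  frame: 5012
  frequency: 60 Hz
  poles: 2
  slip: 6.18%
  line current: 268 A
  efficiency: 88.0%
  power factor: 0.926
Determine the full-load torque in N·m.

492 N·m

P_in = √3·V·I·cosφ = 1.732 × 460 × 268 × 0.926 = 197720 W
P_out = η·P_in = 0.88 × 197720 = 173994 W
n_s = 120×60/2 = 3600 rpm; n = 3600×(1−0.0618) = 3378 rpm
ω = 2π×3378/60 = 353.7 rad/s
τ = P_out/ω = 173994/353.7 = 492 N·m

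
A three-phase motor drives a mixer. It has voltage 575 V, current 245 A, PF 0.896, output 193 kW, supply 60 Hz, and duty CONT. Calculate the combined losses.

25600 W

P_in = √3·V·I·cosφ = 1.732×575×245×0.896 = 218620 W
P_out = 193000 W
Losses = P_in − P_out = 218620 − 193000 = 25620 W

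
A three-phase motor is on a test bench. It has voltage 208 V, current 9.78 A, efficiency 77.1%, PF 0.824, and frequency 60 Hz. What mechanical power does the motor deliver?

2.24 kW

P_in = √3·V·I·cosφ = 1.732 × 208 × 9.78 × 0.824 = 2903 W
P_out = η·P_in = 0.771 × 2903 = 2238 W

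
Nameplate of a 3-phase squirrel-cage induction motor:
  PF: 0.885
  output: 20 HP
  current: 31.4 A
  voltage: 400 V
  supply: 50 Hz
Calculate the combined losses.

P_in = √3·V·I·cosφ = 1.732×400×31.4×0.885 = 19252 W
P_out = 20×746 = 14920 W
Losses = P_in − P_out = 19252 − 14920 = 4332 W

4330 W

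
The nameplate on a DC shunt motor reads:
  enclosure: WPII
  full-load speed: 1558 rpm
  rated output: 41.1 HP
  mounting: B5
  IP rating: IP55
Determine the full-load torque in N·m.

P_out = 41.1 × 746 = 30661 W
ω = 2π × 1558/60 = 163.2 rad/s
τ = P_out/ω = 30661/163.2 = 188 N·m

188 N·m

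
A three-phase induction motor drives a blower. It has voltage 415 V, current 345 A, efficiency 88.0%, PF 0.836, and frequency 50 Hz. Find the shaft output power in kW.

182 kW

P_in = √3·V·I·cosφ = 1.732 × 415 × 345 × 0.836 = 207311 W
P_out = η·P_in = 0.88 × 207311 = 182434 W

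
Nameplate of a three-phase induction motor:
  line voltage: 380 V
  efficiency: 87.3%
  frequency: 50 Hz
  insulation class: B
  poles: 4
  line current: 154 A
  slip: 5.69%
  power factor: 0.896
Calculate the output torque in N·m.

P_in = √3·V·I·cosφ = 1.732 × 380 × 154 × 0.896 = 90816 W
P_out = η·P_in = 0.873 × 90816 = 79282 W
n_s = 120×50/4 = 1500 rpm; n = 1500×(1−0.0569) = 1415 rpm
ω = 2π×1415/60 = 148.2 rad/s
τ = P_out/ω = 79282/148.2 = 535 N·m

535 N·m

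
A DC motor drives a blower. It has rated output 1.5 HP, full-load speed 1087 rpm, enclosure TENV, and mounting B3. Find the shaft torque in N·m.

9.83 N·m

P_out = 1.5 × 746 = 1119 W
ω = 2π × 1087/60 = 113.8 rad/s
τ = P_out/ω = 1119/113.8 = 9.83 N·m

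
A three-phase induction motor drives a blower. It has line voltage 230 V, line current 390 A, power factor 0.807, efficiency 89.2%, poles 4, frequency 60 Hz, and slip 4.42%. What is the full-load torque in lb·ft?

458 lb·ft

P_in = √3·V·I·cosφ = 1.732 × 230 × 390 × 0.807 = 125376 W
P_out = η·P_in = 0.892 × 125376 = 111835 W
n_s = 120×60/4 = 1800 rpm; n = 1800×(1−0.0442) = 1720 rpm
ω = 2π×1720/60 = 180.1 rad/s
τ = P_out/ω = 111835/180.1 = 621 N·m
In lb·ft: 621/1.356 = 458 lb·ft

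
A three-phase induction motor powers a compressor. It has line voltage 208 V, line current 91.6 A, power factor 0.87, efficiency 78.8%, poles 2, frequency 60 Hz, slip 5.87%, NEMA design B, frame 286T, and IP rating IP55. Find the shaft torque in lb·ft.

47 lb·ft

P_in = √3·V·I·cosφ = 1.732 × 208 × 91.6 × 0.87 = 28710 W
P_out = η·P_in = 0.788 × 28710 = 22623 W
n_s = 120×60/2 = 3600 rpm; n = 3600×(1−0.0587) = 3389 rpm
ω = 2π×3389/60 = 354.9 rad/s
τ = P_out/ω = 22623/354.9 = 63.74 N·m
In lb·ft: 63.74/1.356 = 47 lb·ft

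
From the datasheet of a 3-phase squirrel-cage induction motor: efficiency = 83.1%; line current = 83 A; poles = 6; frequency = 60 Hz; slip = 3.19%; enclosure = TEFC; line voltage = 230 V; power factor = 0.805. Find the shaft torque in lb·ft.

P_in = √3·V·I·cosφ = 1.732 × 230 × 83 × 0.805 = 26616 W
P_out = η·P_in = 0.831 × 26616 = 22118 W
n_s = 120×60/6 = 1200 rpm; n = 1200×(1−0.0319) = 1162 rpm
ω = 2π×1162/60 = 121.7 rad/s
τ = P_out/ω = 22118/121.7 = 181.7 N·m
In lb·ft: 181.7/1.356 = 134 lb·ft

134 lb·ft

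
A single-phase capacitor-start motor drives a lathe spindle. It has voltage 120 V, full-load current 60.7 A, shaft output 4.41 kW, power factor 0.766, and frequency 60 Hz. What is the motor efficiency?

79.0 %

P_out = 4.41 kW = 4410 W
P_in = V·I·cosφ = 120 × 60.7 × 0.766 = 5580 W
η = P_out / P_in = 4410 / 5580 = 0.790 = 79.0%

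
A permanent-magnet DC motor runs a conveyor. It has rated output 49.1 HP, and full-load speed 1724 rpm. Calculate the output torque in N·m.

P_out = 49.1 × 746 = 36629 W
ω = 2π × 1724/60 = 180.5 rad/s
τ = P_out/ω = 36629/180.5 = 203 N·m

203 N·m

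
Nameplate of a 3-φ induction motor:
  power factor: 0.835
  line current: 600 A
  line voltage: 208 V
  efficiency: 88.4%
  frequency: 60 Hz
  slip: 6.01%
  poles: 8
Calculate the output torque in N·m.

1800 N·m

P_in = √3·V·I·cosφ = 1.732 × 208 × 600 × 0.835 = 180488 W
P_out = η·P_in = 0.884 × 180488 = 159551 W
n_s = 120×60/8 = 900 rpm; n = 900×(1−0.0601) = 846 rpm
ω = 2π×846/60 = 88.59 rad/s
τ = P_out/ω = 159551/88.59 = 1800 N·m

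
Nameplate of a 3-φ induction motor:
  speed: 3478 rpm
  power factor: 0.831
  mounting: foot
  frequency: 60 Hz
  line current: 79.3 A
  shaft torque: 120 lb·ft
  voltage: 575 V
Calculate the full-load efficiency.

90.3 %

τ = 120 lb·ft × 1.356 = 162.7 N·m
ω = 2π × 3478/60 = 364.2 rad/s; P_out = τω = 162.7 × 364.2 = 59255 W
P_in = √3·V_L·I_L·cosφ = 1.732 × 575 × 79.3 × 0.831 = 65628 W
η = P_out / P_in = 59255 / 65628 = 0.903 = 90.3%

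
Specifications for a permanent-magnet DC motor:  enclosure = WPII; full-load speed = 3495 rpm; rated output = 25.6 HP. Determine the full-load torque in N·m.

52.2 N·m

P_out = 25.6 × 746 = 19098 W
ω = 2π × 3495/60 = 366 rad/s
τ = P_out/ω = 19098/366 = 52.2 N·m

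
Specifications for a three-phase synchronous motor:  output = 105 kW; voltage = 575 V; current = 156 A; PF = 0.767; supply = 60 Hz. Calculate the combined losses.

14.2 kW

P_in = √3·V·I·cosφ = 1.732×575×156×0.767 = 119161 W
P_out = 105000 W
Losses = P_in − P_out = 119161 − 105000 = 14161 W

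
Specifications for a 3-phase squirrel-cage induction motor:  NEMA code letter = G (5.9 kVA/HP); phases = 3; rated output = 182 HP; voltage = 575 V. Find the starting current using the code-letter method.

S_LR = 5.9 × 182 = 1073.8 kVA
I_LR = S_LR/(√3·V_L) = 1073800/(1.732×575) = 1080 A

1080 A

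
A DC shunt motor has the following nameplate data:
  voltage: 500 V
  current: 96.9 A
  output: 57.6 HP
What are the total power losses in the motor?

5480 W

P_in = V·I = 500×96.9 = 48450 W
P_out = 57.6×746 = 42970 W
Losses = P_in − P_out = 48450 − 42970 = 5480 W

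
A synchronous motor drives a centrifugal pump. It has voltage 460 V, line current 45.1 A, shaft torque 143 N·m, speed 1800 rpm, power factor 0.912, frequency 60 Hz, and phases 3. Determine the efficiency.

82.3 %

ω = 2π × 1800/60 = 188.5 rad/s; P_out = τω = 143 × 188.5 = 26956 W
P_in = √3·V_L·I_L·cosφ = 1.732 × 460 × 45.1 × 0.912 = 32770 W
η = P_out / P_in = 26956 / 32770 = 0.823 = 82.3%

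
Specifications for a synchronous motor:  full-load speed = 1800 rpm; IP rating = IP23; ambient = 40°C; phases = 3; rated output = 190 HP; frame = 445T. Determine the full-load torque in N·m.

P_out = 190 × 746 = 141740 W
ω = 2π × 1800/60 = 188.5 rad/s
τ = P_out/ω = 141740/188.5 = 752 N·m

752 N·m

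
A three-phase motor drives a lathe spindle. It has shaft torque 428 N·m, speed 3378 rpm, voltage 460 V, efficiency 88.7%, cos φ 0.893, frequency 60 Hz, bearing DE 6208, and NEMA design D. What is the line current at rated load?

240 A

ω = 2π×3378/60 = 353.7 rad/s; P_out = τω = 428 × 353.7 = 151384 W
P_in = P_out / η = 151384 / 0.887 = 170670 W
I_L = P_in / (√3·V_L·cosφ) = 170670 / (1.732 × 460 × 0.893) = 240 A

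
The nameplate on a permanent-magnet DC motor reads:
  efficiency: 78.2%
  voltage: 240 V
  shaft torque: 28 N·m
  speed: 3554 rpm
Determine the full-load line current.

ω = 2π×3554/60 = 372.2 rad/s; P_out = τω = 28 × 372.2 = 10422 W
P_in = P_out / η = 10422 / 0.782 = 13327 W
I = P_in / V = 13327 / 240 = 55.5 A

55.5 A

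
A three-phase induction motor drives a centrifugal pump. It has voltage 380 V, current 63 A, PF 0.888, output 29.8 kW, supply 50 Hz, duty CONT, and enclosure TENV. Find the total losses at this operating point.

P_in = √3·V·I·cosφ = 1.732×380×63×0.888 = 36820 W
P_out = 29800 W
Losses = P_in − P_out = 36820 − 29800 = 7020 W

7020 W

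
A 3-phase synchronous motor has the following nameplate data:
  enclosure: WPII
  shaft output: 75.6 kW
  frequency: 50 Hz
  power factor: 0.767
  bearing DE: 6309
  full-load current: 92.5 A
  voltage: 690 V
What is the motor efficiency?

89.2 %

P_out = 75.6 kW = 75600 W
P_in = √3·V_L·I_L·cosφ = 1.732 × 690 × 92.5 × 0.767 = 84788 W
η = P_out / P_in = 75600 / 84788 = 0.892 = 89.2%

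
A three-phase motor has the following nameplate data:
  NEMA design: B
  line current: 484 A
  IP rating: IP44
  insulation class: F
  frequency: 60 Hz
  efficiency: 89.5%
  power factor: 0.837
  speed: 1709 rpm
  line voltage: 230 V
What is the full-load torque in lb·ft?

595 lb·ft

P_in = √3·V·I·cosφ = 1.732 × 230 × 484 × 0.837 = 161379 W
P_out = η·P_in = 0.895 × 161379 = 144434 W
n = 1709 rpm
ω = 2π×1709/60 = 179 rad/s
τ = P_out/ω = 144434/179 = 806.9 N·m
In lb·ft: 806.9/1.356 = 595 lb·ft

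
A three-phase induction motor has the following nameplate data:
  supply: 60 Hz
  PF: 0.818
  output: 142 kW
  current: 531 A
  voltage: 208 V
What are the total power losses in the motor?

14.5 kW

P_in = √3·V·I·cosφ = 1.732×208×531×0.818 = 156480 W
P_out = 142000 W
Losses = P_in − P_out = 156480 − 142000 = 14480 W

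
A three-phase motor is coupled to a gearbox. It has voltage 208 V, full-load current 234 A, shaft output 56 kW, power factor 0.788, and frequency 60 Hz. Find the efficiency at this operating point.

84.3 %

P_out = 56 kW = 56000 W
P_in = √3·V_L·I_L·cosφ = 1.732 × 208 × 234 × 0.788 = 66428 W
η = P_out / P_in = 56000 / 66428 = 0.843 = 84.3%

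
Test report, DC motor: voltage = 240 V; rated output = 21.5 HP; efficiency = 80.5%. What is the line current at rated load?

83 A

P_out = 21.5 × 746 = 16039 W
P_in = P_out / η = 16039 / 0.805 = 19924 W
I = P_in / V = 19924 / 240 = 83 A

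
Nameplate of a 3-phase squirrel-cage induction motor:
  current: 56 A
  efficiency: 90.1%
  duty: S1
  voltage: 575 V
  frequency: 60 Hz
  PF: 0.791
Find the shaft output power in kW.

P_in = √3·V·I·cosφ = 1.732 × 575 × 56 × 0.791 = 44114 W
P_out = η·P_in = 0.901 × 44114 = 39747 W

39.7 kW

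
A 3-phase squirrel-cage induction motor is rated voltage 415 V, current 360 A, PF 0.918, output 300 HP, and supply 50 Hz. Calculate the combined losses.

P_in = √3·V·I·cosφ = 1.732×415×360×0.918 = 237542 W
P_out = 300×746 = 223800 W
Losses = P_in − P_out = 237542 − 223800 = 13742 W

13700 W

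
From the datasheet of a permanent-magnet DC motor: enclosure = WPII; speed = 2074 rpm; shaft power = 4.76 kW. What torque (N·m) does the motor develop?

ω = 2π × 2074/60 = 217.2 rad/s
τ = P/ω = 4760/217.2 = 21.9 N·m

21.9 N·m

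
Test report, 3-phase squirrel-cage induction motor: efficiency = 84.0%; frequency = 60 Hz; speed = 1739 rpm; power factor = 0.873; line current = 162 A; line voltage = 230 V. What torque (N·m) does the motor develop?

260 N·m

P_in = √3·V·I·cosφ = 1.732 × 230 × 162 × 0.873 = 56338 W
P_out = η·P_in = 0.84 × 56338 = 47324 W
n = 1739 rpm
ω = 2π×1739/60 = 182.1 rad/s
τ = P_out/ω = 47324/182.1 = 260 N·m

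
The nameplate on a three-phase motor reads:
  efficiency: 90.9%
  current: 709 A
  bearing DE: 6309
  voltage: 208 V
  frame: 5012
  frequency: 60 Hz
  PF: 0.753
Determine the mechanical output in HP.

P_in = √3·V·I·cosφ = 1.732 × 208 × 709 × 0.753 = 192332 W
P_out = η·P_in = 0.909 × 192332 = 174830 W
= 174830/746 = 234 HP

234 HP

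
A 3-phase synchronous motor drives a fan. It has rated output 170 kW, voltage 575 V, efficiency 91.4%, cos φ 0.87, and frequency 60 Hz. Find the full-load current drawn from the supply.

215 A

P_out = 170 kW = 170000 W
P_in = P_out / η = 170000 / 0.914 = 185996 W
I_L = P_in / (√3·V_L·cosφ) = 185996 / (1.732 × 575 × 0.87) = 215 A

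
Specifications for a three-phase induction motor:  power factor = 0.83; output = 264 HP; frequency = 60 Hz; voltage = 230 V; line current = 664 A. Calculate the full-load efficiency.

P_out = 264 × 746 = 196944 W
P_in = √3·V_L·I_L·cosφ = 1.732 × 230 × 664 × 0.83 = 219544 W
η = P_out / P_in = 196944 / 219544 = 0.897 = 89.7%

89.7 %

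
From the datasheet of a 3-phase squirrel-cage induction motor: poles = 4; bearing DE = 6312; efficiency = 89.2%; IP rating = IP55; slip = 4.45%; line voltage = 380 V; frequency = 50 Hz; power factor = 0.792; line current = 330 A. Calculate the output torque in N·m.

P_in = √3·V·I·cosφ = 1.732 × 380 × 330 × 0.792 = 172017 W
P_out = η·P_in = 0.892 × 172017 = 153439 W
n_s = 120×50/4 = 1500 rpm; n = 1500×(1−0.0445) = 1433 rpm
ω = 2π×1433/60 = 150.1 rad/s
τ = P_out/ω = 153439/150.1 = 1020 N·m

1020 N·m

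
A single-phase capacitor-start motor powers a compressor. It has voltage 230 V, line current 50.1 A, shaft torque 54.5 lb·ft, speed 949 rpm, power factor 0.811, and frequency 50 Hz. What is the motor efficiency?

τ = 54.5 lb·ft × 1.356 = 73.9 N·m
ω = 2π × 949/60 = 99.38 rad/s; P_out = τω = 73.9 × 99.38 = 7344 W
P_in = V·I·cosφ = 230 × 50.1 × 0.811 = 9345 W
η = P_out / P_in = 7344 / 9345 = 0.786 = 78.6%

78.6 %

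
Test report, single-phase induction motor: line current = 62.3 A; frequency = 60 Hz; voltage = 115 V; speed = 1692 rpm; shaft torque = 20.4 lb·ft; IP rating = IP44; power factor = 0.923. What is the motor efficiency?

74.1 %

τ = 20.4 lb·ft × 1.356 = 27.66 N·m
ω = 2π × 1692/60 = 177.2 rad/s; P_out = τω = 27.66 × 177.2 = 4901 W
P_in = V·I·cosφ = 115 × 62.3 × 0.923 = 6613 W
η = P_out / P_in = 4901 / 6613 = 0.741 = 74.1%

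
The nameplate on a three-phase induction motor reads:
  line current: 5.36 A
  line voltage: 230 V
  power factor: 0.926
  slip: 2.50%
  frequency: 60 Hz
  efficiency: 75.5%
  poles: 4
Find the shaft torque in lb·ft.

P_in = √3·V·I·cosφ = 1.732 × 230 × 5.36 × 0.926 = 1977 W
P_out = η·P_in = 0.755 × 1977 = 1493 W
n_s = 120×60/4 = 1800 rpm; n = 1800×(1−0.025) = 1755 rpm
ω = 2π×1755/60 = 183.8 rad/s
τ = P_out/ω = 1493/183.8 = 8.123 N·m
In lb·ft: 8.123/1.356 = 5.99 lb·ft

5.99 lb·ft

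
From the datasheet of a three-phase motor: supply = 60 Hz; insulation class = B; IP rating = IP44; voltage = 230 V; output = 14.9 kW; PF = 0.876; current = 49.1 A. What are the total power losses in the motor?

P_in = √3·V·I·cosφ = 1.732×230×49.1×0.876 = 17134 W
P_out = 14900 W
Losses = P_in − P_out = 17134 − 14900 = 2234 W

2.23 kW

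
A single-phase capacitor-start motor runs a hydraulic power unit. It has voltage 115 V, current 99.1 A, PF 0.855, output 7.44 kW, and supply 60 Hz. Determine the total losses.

2300 W

P_in = V·I·cosφ = 115×99.1×0.855 = 9744 W
P_out = 7440 W
Losses = P_in − P_out = 9744 − 7440 = 2304 W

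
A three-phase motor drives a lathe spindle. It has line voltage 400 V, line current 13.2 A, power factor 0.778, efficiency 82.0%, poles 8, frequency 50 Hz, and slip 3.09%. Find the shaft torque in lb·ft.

P_in = √3·V·I·cosφ = 1.732 × 400 × 13.2 × 0.778 = 7115 W
P_out = η·P_in = 0.82 × 7115 = 5834 W
n_s = 120×50/8 = 750 rpm; n = 750×(1−0.0309) = 727 rpm
ω = 2π×727/60 = 76.13 rad/s
τ = P_out/ω = 5834/76.13 = 76.63 N·m
In lb·ft: 76.63/1.356 = 56.5 lb·ft

56.5 lb·ft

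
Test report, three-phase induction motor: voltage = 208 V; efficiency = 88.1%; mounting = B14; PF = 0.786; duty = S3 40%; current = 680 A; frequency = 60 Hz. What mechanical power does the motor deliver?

P_in = √3·V·I·cosφ = 1.732 × 208 × 680 × 0.786 = 192550 W
P_out = η·P_in = 0.881 × 192550 = 169637 W

170 kW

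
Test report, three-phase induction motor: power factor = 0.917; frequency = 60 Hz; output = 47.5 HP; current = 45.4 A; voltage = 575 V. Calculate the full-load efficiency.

85.5 %

P_out = 47.5 × 746 = 35435 W
P_in = √3·V_L·I_L·cosφ = 1.732 × 575 × 45.4 × 0.917 = 41461 W
η = P_out / P_in = 35435 / 41461 = 0.855 = 85.5%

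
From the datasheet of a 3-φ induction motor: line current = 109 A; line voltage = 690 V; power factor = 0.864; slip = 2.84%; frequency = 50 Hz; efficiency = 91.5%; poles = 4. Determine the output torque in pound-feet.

498 lb·ft

P_in = √3·V·I·cosφ = 1.732 × 690 × 109 × 0.864 = 112548 W
P_out = η·P_in = 0.915 × 112548 = 102981 W
n_s = 120×50/4 = 1500 rpm; n = 1500×(1−0.0284) = 1457 rpm
ω = 2π×1457/60 = 152.6 rad/s
τ = P_out/ω = 102981/152.6 = 674.8 N·m
In lb·ft: 674.8/1.356 = 498 lb·ft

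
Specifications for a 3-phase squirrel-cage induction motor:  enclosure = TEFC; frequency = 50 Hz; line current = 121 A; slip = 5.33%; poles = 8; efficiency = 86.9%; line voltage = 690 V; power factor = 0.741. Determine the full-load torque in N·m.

1250 N·m

P_in = √3·V·I·cosφ = 1.732 × 690 × 121 × 0.741 = 107152 W
P_out = η·P_in = 0.869 × 107152 = 93115 W
n_s = 120×50/8 = 750 rpm; n = 750×(1−0.0533) = 710 rpm
ω = 2π×710/60 = 74.35 rad/s
τ = P_out/ω = 93115/74.35 = 1250 N·m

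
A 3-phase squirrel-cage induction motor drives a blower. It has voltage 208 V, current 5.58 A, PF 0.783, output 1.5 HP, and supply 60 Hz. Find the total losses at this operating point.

455 W

P_in = √3·V·I·cosφ = 1.732×208×5.58×0.783 = 1574 W
P_out = 1.5×746 = 1119 W
Losses = P_in − P_out = 1574 − 1119 = 455 W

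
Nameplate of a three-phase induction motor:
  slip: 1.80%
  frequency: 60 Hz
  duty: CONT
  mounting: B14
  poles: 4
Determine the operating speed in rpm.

1768 rpm

n_s = 120f/p = 120×60/4 = 1800 rpm
n = n_s(1 − s) = 1800 × (1 − 0.018) = 1768 rpm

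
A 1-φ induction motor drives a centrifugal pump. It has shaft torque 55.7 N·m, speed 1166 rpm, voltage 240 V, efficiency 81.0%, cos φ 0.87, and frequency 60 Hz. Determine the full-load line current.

ω = 2π×1166/60 = 122.1 rad/s; P_out = τω = 55.7 × 122.1 = 6801 W
P_in = P_out / η = 6801 / 0.810 = 8396 W
I = P_in / (V·cosφ) = 8396 / (240 × 0.87) = 40.2 A

40.2 A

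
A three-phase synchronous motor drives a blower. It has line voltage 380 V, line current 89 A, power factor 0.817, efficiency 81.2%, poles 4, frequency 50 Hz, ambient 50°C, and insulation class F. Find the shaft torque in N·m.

247 N·m

P_in = √3·V·I·cosφ = 1.732 × 380 × 89 × 0.817 = 47857 W
P_out = η·P_in = 0.812 × 47857 = 38860 W
n = n_s = 120×50/4 = 1500 rpm (synchronous)
ω = 2π×1500/60 = 157.1 rad/s
τ = P_out/ω = 38860/157.1 = 247 N·m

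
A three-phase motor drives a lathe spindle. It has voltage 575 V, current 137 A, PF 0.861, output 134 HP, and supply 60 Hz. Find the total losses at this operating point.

17500 W

P_in = √3·V·I·cosφ = 1.732×575×137×0.861 = 117473 W
P_out = 134×746 = 99964 W
Losses = P_in − P_out = 117473 − 99964 = 17509 W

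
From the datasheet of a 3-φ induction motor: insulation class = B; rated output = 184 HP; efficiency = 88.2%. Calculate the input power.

156 kW

P_out = 184 × 746 = 137264 W
P_in = P_out/η = 137264/0.882 = 155628 W = 156 kW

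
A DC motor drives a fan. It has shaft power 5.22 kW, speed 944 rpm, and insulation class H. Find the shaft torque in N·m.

ω = 2π × 944/60 = 98.86 rad/s
τ = P/ω = 5220/98.86 = 52.8 N·m

52.8 N·m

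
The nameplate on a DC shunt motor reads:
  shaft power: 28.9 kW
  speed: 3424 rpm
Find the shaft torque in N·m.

ω = 2π × 3424/60 = 358.6 rad/s
τ = P/ω = 28900/358.6 = 80.6 N·m

80.6 N·m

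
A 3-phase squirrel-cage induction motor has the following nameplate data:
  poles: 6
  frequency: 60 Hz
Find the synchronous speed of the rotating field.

n_s = 120f/p = 120×60/6 = 1200 rpm

1200 rpm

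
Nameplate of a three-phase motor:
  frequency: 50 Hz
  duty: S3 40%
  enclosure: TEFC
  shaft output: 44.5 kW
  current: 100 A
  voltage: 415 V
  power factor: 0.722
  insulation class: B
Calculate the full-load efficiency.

P_out = 44.5 kW = 44500 W
P_in = √3·V_L·I_L·cosφ = 1.732 × 415 × 100 × 0.722 = 51896 W
η = P_out / P_in = 44500 / 51896 = 0.857 = 85.7%

85.7 %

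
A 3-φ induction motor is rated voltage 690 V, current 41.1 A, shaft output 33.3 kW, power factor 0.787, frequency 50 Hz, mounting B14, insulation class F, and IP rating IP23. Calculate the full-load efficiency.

P_out = 33.3 kW = 33300 W
P_in = √3·V_L·I_L·cosφ = 1.732 × 690 × 41.1 × 0.787 = 38656 W
η = P_out / P_in = 33300 / 38656 = 0.861 = 86.1%

86.1 %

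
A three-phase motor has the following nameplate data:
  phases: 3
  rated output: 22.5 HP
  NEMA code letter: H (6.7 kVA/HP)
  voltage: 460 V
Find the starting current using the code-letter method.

S_LR = 6.7 × 22.5 = 150.75 kVA
I_LR = S_LR/(√3·V_L) = 150750/(1.732×460) = 189 A

189 A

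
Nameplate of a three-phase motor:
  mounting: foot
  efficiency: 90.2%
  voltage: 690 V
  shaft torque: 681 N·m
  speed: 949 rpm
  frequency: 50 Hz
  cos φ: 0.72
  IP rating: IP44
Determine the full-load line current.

ω = 2π×949/60 = 99.38 rad/s; P_out = τω = 681 × 99.38 = 67678 W
P_in = P_out / η = 67678 / 0.902 = 75031 W
I_L = P_in / (√3·V_L·cosφ) = 75031 / (1.732 × 690 × 0.72) = 87.2 A

87.2 A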